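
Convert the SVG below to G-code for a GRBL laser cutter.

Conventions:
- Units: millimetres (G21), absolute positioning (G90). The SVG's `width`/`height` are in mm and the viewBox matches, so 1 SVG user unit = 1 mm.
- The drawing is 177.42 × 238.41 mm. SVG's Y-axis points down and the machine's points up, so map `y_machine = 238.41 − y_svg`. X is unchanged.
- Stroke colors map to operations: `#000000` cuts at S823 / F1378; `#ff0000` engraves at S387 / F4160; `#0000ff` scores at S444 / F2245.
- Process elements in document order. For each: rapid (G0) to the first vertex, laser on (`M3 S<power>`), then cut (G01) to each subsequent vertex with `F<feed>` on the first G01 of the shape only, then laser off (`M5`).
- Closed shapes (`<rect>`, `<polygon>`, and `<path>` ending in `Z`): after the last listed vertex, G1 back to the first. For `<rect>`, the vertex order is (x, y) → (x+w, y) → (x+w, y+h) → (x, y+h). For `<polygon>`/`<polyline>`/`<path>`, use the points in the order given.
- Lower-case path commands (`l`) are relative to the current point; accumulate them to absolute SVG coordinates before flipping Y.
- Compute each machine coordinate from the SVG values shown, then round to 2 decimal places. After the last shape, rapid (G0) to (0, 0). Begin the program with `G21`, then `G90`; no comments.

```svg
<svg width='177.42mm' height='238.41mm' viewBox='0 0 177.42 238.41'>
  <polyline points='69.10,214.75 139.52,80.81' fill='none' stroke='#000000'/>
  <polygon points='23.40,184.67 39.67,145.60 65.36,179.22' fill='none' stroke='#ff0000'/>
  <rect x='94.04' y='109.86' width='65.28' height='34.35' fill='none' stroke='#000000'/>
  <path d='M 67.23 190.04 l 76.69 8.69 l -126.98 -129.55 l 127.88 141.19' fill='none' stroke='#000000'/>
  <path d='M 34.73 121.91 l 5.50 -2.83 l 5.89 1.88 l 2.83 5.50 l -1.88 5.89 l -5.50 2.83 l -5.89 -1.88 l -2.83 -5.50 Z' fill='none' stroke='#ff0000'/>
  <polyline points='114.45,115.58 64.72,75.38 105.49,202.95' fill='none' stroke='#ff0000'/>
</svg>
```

G21
G90
G0 X69.10 Y23.66
M3 S823
G01 X139.52 Y157.60 F1378
M5
G0 X23.40 Y53.74
M3 S387
G01 X39.67 Y92.81 F4160
G01 X65.36 Y59.19
G01 X23.40 Y53.74
M5
G0 X94.04 Y128.55
M3 S823
G01 X159.32 Y128.55 F1378
G01 X159.32 Y94.20
G01 X94.04 Y94.20
G01 X94.04 Y128.55
M5
G0 X67.23 Y48.37
M3 S823
G01 X143.92 Y39.68 F1378
G01 X16.94 Y169.23
G01 X144.82 Y28.04
M5
G0 X34.73 Y116.50
M3 S387
G01 X40.23 Y119.33 F4160
G01 X46.12 Y117.45
G01 X48.95 Y111.95
G01 X47.07 Y106.06
G01 X41.57 Y103.23
G01 X35.68 Y105.11
G01 X32.85 Y110.61
G01 X34.73 Y116.50
M5
G0 X114.45 Y122.83
M3 S387
G01 X64.72 Y163.03 F4160
G01 X105.49 Y35.46
M5
G0 X0.00 Y0.00

1 u = 1 mm; y_m = 238.41 − y.

[1] `<polyline>` line segment, #000000→cut S823 F1378: (69.10,23.66) → (139.52,157.60)

[2] `<polygon>` regular polygon, #ff0000→engrave S387 F4160: (23.40,53.74) → (39.67,92.81) → (65.36,59.19) → (23.40,53.74) (closed)

[3] `<rect>` rectangle, #000000→cut S823 F1378: (94.04,128.55) → (159.32,128.55) → (159.32,94.20) → (94.04,94.20) → (94.04,128.55) (closed)

[4] `<path>` open polyline, #000000→cut S823 F1378: (67.23,48.37) → (143.92,39.68) → (16.94,169.23) → (144.82,28.04)

[5] `<path>` regular polygon, #ff0000→engrave S387 F4160: (34.73,116.50) → (40.23,119.33) → (46.12,117.45) → (48.95,111.95) → (47.07,106.06) → (41.57,103.23) → (35.68,105.11) → (32.85,110.61) → (34.73,116.50) (closed)

[6] `<polyline>` open polyline, #ff0000→engrave S387 F4160: (114.45,122.83) → (64.72,163.03) → (105.49,35.46)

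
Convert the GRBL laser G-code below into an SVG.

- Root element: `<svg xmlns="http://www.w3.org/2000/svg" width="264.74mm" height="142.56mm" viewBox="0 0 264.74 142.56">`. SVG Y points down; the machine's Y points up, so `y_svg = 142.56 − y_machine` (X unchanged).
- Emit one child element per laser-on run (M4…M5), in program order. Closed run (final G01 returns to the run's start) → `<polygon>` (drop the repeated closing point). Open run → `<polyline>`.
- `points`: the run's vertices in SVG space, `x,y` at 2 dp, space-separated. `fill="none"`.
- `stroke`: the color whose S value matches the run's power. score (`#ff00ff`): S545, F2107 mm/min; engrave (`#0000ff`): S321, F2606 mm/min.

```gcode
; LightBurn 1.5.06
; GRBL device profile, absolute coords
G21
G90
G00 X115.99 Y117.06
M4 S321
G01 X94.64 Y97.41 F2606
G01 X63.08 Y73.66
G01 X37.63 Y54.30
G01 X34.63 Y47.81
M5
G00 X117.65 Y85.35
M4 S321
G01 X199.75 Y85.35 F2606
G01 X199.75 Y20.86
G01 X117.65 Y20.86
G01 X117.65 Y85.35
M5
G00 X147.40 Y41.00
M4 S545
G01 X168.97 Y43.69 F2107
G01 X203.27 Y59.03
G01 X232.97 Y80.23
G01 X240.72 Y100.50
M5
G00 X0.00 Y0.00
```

y_svg = 142.56 − y_m.

[1] S321→`#0000ff` (engrave); open run; points: 115.99,25.50 94.64,45.15 63.08,68.90 37.63,88.26 34.63,94.75

[2] S321→`#0000ff` (engrave); closed run; points: 117.65,57.21 199.75,57.21 199.75,121.70 117.65,121.70

[3] S545→`#ff00ff` (score); open run; points: 147.40,101.56 168.97,98.87 203.27,83.53 232.97,62.33 240.72,42.06

<svg xmlns="http://www.w3.org/2000/svg" width="264.74mm" height="142.56mm" viewBox="0 0 264.74 142.56">
  <polyline points="115.99,25.50 94.64,45.15 63.08,68.90 37.63,88.26 34.63,94.75" fill="none" stroke="#0000ff"/>
  <polygon points="117.65,57.21 199.75,57.21 199.75,121.70 117.65,121.70" fill="none" stroke="#0000ff"/>
  <polyline points="147.40,101.56 168.97,98.87 203.27,83.53 232.97,62.33 240.72,42.06" fill="none" stroke="#ff00ff"/>
</svg>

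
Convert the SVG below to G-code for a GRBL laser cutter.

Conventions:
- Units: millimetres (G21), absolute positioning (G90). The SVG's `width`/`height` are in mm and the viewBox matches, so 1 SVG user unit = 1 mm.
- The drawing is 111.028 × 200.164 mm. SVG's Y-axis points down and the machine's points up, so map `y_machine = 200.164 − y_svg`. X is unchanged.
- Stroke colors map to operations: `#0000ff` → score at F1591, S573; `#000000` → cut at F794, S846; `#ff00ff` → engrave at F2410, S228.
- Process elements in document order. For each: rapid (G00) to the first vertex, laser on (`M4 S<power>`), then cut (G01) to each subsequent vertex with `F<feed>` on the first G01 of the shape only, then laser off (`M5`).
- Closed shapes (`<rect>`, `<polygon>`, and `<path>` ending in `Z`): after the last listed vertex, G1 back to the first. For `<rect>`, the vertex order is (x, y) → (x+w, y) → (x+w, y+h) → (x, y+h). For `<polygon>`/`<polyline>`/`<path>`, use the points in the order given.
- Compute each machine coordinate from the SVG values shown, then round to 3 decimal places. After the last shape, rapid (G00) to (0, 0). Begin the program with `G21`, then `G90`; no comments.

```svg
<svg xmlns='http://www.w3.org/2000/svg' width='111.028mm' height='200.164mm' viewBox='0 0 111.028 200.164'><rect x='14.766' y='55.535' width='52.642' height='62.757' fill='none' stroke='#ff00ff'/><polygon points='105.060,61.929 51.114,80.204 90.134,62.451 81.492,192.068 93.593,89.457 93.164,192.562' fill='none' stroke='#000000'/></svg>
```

Since the viewBox matches the mm dimensions, user units are millimetres directly. The only transform is the Y-flip y_m = 200.164 − y_svg.

Shape 1 is a rectangle drawn with `<rect>`. Its stroke #ff00ff means engrave at S228, F2410. After flipping Y the toolpath is (14.766,144.629) → (67.408,144.629) → (67.408,81.872) → (14.766,81.872) → (14.766,144.629), returning to the start.

Shape 2 is a closed polygon drawn with `<polygon>`. Its stroke #000000 means cut at S846, F794. After flipping Y the toolpath is (105.060,138.235) → (51.114,119.960) → (90.134,137.713) → (81.492,8.096) → (93.593,110.707) → (93.164,7.602) → (105.060,138.235), returning to the start.

G21
G90
G00 X14.766 Y144.629
M4 S228
G01 X67.408 Y144.629 F2410
G01 X67.408 Y81.872
G01 X14.766 Y81.872
G01 X14.766 Y144.629
M5
G00 X105.060 Y138.235
M4 S846
G01 X51.114 Y119.960 F794
G01 X90.134 Y137.713
G01 X81.492 Y8.096
G01 X93.593 Y110.707
G01 X93.164 Y7.602
G01 X105.060 Y138.235
M5
G00 X0.000 Y0.000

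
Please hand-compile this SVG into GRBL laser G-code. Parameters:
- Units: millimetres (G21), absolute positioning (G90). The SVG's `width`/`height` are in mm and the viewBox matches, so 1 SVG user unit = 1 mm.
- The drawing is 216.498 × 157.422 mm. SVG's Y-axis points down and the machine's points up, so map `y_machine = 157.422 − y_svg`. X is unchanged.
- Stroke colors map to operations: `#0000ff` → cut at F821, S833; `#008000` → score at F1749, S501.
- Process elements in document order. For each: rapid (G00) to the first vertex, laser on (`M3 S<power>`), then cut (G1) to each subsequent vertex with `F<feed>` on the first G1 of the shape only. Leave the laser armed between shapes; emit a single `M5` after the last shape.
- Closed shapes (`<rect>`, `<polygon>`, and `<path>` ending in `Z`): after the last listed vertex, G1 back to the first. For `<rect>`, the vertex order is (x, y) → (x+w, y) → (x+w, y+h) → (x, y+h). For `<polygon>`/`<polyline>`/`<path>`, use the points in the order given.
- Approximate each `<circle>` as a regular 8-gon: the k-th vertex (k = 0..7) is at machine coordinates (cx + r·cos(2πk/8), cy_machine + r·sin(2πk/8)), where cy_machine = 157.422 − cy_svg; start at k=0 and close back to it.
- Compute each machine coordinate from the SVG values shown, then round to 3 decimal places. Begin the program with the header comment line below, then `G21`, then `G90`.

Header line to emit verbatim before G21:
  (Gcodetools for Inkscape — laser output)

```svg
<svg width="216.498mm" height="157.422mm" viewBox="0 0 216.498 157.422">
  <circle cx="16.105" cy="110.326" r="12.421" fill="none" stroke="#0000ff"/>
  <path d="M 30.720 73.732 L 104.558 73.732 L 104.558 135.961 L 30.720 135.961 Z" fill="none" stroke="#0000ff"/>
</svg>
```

(Gcodetools for Inkscape — laser output)
G21
G90
G00 X28.526 Y47.096
M3 S833
G1 X24.888 Y55.879 F821
G1 X16.105 Y59.517
G1 X7.322 Y55.879
G1 X3.684 Y47.096
G1 X7.322 Y38.313
G1 X16.105 Y34.675
G1 X24.888 Y38.313
G1 X28.526 Y47.096
G00 X30.720 Y83.690
M3 S833
G1 X104.558 Y83.690 F821
G1 X104.558 Y21.461
G1 X30.720 Y21.461
G1 X30.720 Y83.690
M5

1 u = 1 mm; y_m = 157.422 − y.

[1] `<circle>` circle, #0000ff→cut S833 F821: (28.526,47.096) → (24.888,55.879) → (16.105,59.517) → (7.322,55.879) → (3.684,47.096) → (7.322,38.313) → (16.105,34.675) → (24.888,38.313) → (28.526,47.096) (closed)

[2] `<path>` rectangle, #0000ff→cut S833 F821: (30.720,83.690) → (104.558,83.690) → (104.558,21.461) → (30.720,21.461) → (30.720,83.690) (closed)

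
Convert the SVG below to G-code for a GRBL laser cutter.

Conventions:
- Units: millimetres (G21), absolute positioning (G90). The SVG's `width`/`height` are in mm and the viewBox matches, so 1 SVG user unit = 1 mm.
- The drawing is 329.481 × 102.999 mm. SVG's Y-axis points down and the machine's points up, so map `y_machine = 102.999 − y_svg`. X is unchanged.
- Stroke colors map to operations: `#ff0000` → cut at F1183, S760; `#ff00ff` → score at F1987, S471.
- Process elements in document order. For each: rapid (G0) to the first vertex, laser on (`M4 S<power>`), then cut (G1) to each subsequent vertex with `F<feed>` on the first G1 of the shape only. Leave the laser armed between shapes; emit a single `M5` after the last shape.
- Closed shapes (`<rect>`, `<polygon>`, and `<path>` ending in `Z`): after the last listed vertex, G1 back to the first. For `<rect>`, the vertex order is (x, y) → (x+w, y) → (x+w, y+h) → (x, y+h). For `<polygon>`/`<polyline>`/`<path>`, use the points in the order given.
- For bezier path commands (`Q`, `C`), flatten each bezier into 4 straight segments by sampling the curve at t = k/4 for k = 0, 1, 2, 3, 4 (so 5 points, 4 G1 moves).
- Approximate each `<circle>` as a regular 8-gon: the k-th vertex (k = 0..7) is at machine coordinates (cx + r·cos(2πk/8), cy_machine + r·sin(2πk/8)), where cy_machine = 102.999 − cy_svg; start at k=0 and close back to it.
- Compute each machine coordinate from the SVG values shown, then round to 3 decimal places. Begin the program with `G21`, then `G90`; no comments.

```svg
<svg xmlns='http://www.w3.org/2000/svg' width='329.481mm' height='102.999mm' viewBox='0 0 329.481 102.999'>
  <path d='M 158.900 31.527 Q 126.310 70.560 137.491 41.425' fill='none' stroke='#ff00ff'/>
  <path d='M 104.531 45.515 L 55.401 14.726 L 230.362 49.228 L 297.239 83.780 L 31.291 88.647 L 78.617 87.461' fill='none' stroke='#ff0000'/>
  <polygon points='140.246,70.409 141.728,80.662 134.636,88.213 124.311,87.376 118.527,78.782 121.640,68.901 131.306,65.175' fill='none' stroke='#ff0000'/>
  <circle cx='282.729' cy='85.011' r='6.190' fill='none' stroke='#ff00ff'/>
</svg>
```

viewBox `0 0 329.481 102.999` with mm width/height → 1 unit = 1 mm. Flip: y_m = 102.999 − y_svg.

**Shape 1** — `<path>` quadratic bezier, stroke `#ff00ff` → score (S471, F1987). Control points (SVG): P0=(158.900,31.527), P1=(126.310,70.560), P2=(137.491,41.425); sampled at t=k/4. Machine vertices: (158.900,71.472) → (145.341,56.216) → (137.253,49.481) → (134.636,51.267) → (137.491,61.574). Open path.

**Shape 2** — `<path>` open polyline, stroke `#ff0000` → cut (S760, F1183). Machine vertices: (104.531,57.484) → (55.401,88.273) → (230.362,53.771) → (297.239,19.219) → (31.291,14.352) → (78.617,15.538). Open path.

**Shape 3** — `<polygon>` regular polygon, stroke `#ff0000` → cut (S760, F1183). Machine vertices: (140.246,32.590) → (141.728,22.337) → (134.636,14.786) → (124.311,15.623) → (118.527,24.217) → (121.640,34.098) → (131.306,37.824) → (140.246,32.590). Closed: final G1 returns to the first vertex.

**Shape 4** — `<circle>` circle, stroke `#ff00ff` → score (S471, F1987). Machine vertices: (288.919,17.988) → (287.106,22.365) → (282.729,24.178) → (278.352,22.365) → (276.539,17.988) → (278.352,13.611) → (282.729,11.798) → (287.106,13.611) → (288.919,17.988). Closed: final G1 returns to the first vertex.

G21
G90
G0 X158.900 Y71.472
M4 S471
G1 X145.341 Y56.216 F1987
G1 X137.253 Y49.481
G1 X134.636 Y51.267
G1 X137.491 Y61.574
G0 X104.531 Y57.484
M4 S760
G1 X55.401 Y88.273 F1183
G1 X230.362 Y53.771
G1 X297.239 Y19.219
G1 X31.291 Y14.352
G1 X78.617 Y15.538
G0 X140.246 Y32.590
M4 S760
G1 X141.728 Y22.337 F1183
G1 X134.636 Y14.786
G1 X124.311 Y15.623
G1 X118.527 Y24.217
G1 X121.640 Y34.098
G1 X131.306 Y37.824
G1 X140.246 Y32.590
G0 X288.919 Y17.988
M4 S471
G1 X287.106 Y22.365 F1987
G1 X282.729 Y24.178
G1 X278.352 Y22.365
G1 X276.539 Y17.988
G1 X278.352 Y13.611
G1 X282.729 Y11.798
G1 X287.106 Y13.611
G1 X288.919 Y17.988
M5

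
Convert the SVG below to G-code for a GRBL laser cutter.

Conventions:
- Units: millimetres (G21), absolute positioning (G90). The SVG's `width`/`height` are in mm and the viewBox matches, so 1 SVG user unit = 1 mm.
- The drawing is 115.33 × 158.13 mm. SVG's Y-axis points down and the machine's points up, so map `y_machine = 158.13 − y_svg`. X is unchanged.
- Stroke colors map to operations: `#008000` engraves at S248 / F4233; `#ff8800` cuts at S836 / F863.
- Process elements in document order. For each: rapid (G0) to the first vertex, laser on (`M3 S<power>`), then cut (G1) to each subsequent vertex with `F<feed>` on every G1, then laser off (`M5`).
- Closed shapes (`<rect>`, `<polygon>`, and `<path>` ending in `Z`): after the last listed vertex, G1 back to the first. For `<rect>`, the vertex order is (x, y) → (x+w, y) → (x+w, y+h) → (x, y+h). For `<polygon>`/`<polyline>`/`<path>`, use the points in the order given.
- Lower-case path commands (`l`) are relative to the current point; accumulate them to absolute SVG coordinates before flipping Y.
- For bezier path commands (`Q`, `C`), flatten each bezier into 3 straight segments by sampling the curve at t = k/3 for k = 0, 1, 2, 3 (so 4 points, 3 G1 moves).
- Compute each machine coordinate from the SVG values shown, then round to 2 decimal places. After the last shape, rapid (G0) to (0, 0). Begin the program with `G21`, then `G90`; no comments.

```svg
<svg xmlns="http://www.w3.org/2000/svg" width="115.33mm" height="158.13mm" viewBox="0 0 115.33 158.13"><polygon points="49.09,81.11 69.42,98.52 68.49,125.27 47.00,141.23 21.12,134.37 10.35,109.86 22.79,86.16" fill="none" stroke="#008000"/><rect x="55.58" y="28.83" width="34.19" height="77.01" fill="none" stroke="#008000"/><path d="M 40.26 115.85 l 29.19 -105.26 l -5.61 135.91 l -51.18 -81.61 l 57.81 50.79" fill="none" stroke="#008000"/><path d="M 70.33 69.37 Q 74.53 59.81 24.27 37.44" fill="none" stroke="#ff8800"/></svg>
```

G21
G90
G0 X49.09 Y77.02
M3 S248
G1 X69.42 Y59.61 F4233
G1 X68.49 Y32.86 F4233
G1 X47.00 Y16.90 F4233
G1 X21.12 Y23.76 F4233
G1 X10.35 Y48.27 F4233
G1 X22.79 Y71.97 F4233
G1 X49.09 Y77.02 F4233
M5
G0 X55.58 Y129.30
M3 S248
G1 X89.77 Y129.30 F4233
G1 X89.77 Y52.29 F4233
G1 X55.58 Y52.29 F4233
G1 X55.58 Y129.30 F4233
M5
G0 X40.26 Y42.28
M3 S248
G1 X69.45 Y147.54 F4233
G1 X63.84 Y11.63 F4233
G1 X12.66 Y93.24 F4233
G1 X70.47 Y42.45 F4233
M5
G0 X70.33 Y88.76
M3 S836
G1 X67.08 Y96.56 F863
G1 X51.73 Y107.20 F863
G1 X24.27 Y120.69 F863
M5
G0 X0.00 Y0.00

Since the viewBox matches the mm dimensions, user units are millimetres directly. The only transform is the Y-flip y_m = 158.13 − y_svg.

Shape 1 is a regular polygon drawn with `<polygon>`. Its stroke #008000 means engrave at S248, F4233. After flipping Y the toolpath is (49.09,77.02) → (69.42,59.61) → (68.49,32.86) → (47.00,16.90) → (21.12,23.76) → (10.35,48.27) → (22.79,71.97) → (49.09,77.02), returning to the start.

Shape 2 is a rectangle drawn with `<rect>`. Its stroke #008000 means engrave at S248, F4233. After flipping Y the toolpath is (55.58,129.30) → (89.77,129.30) → (89.77,52.29) → (55.58,52.29) → (55.58,129.30), returning to the start.

Shape 3 is a open polyline drawn with `<path>`. Its stroke #008000 means engrave at S248, F4233. After flipping Y the toolpath is (40.26,42.28) → (69.45,147.54) → (63.84,11.63) → (12.66,93.24) → (70.47,42.45).

Shape 4 is a quadratic bezier drawn with `<path>`. Its stroke #ff8800 means cut at S836, F863. After flipping Y the toolpath is (70.33,88.76) → (67.08,96.56) → (51.73,107.20) → (24.27,120.69).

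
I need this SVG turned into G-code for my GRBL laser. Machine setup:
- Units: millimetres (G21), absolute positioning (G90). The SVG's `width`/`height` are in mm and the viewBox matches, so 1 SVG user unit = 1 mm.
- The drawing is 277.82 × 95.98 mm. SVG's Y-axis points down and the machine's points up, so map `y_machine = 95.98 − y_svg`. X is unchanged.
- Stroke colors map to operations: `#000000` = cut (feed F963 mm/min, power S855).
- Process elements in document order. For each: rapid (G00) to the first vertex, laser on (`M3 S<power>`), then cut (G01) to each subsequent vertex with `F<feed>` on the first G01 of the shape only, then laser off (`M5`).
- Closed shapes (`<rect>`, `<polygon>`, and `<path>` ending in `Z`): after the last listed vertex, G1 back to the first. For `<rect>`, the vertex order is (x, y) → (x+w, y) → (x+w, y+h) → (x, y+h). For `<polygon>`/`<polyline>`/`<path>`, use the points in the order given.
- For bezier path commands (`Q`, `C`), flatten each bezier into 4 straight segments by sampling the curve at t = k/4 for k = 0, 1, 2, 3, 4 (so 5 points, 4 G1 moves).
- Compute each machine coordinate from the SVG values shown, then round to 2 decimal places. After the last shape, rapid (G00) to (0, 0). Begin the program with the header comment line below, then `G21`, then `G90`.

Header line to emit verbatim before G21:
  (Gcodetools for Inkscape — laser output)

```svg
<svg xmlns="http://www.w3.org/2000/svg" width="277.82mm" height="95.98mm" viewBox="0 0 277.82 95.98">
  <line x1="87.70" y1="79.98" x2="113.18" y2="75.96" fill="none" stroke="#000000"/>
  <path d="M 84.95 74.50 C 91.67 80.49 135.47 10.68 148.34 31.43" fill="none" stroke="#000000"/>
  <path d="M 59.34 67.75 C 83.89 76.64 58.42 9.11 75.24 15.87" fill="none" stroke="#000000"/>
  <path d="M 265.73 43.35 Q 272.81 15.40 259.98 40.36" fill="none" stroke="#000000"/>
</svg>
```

Since the viewBox matches the mm dimensions, user units are millimetres directly. The only transform is the Y-flip y_m = 95.98 − y_svg.

Shape 1 is a line segment drawn with `<line>`. Its stroke #000000 means cut at S855, F963. After flipping Y the toolpath is (87.70,16.00) → (113.18,20.02).

Shape 2 is a cubic bezier drawn with `<path>`. Its stroke #000000 means cut at S855, F963. After flipping Y the toolpath is (84.95,21.48) → (95.88,28.60) → (114.34,48.55) → (133.95,65.73) → (148.34,64.55).

Shape 3 is a cubic bezier drawn with `<path>`. Its stroke #000000 means cut at S855, F963. After flipping Y the toolpath is (59.34,28.23) → (69.82,33.54) → (70.19,53.37) → (69.11,73.61) → (75.24,80.11).

Shape 4 is a quadratic bezier drawn with `<path>`. Its stroke #000000 means cut at S855, F963. After flipping Y the toolpath is (265.73,52.63) → (268.03,63.30) → (267.83,67.35) → (265.15,64.79) → (259.98,55.62).

(Gcodetools for Inkscape — laser output)
G21
G90
G00 X87.70 Y16.00
M3 S855
G01 X113.18 Y20.02 F963
M5
G00 X84.95 Y21.48
M3 S855
G01 X95.88 Y28.60 F963
G01 X114.34 Y48.55
G01 X133.95 Y65.73
G01 X148.34 Y64.55
M5
G00 X59.34 Y28.23
M3 S855
G01 X69.82 Y33.54 F963
G01 X70.19 Y53.37
G01 X69.11 Y73.61
G01 X75.24 Y80.11
M5
G00 X265.73 Y52.63
M3 S855
G01 X268.03 Y63.30 F963
G01 X267.83 Y67.35
G01 X265.15 Y64.79
G01 X259.98 Y55.62
M5
G00 X0.00 Y0.00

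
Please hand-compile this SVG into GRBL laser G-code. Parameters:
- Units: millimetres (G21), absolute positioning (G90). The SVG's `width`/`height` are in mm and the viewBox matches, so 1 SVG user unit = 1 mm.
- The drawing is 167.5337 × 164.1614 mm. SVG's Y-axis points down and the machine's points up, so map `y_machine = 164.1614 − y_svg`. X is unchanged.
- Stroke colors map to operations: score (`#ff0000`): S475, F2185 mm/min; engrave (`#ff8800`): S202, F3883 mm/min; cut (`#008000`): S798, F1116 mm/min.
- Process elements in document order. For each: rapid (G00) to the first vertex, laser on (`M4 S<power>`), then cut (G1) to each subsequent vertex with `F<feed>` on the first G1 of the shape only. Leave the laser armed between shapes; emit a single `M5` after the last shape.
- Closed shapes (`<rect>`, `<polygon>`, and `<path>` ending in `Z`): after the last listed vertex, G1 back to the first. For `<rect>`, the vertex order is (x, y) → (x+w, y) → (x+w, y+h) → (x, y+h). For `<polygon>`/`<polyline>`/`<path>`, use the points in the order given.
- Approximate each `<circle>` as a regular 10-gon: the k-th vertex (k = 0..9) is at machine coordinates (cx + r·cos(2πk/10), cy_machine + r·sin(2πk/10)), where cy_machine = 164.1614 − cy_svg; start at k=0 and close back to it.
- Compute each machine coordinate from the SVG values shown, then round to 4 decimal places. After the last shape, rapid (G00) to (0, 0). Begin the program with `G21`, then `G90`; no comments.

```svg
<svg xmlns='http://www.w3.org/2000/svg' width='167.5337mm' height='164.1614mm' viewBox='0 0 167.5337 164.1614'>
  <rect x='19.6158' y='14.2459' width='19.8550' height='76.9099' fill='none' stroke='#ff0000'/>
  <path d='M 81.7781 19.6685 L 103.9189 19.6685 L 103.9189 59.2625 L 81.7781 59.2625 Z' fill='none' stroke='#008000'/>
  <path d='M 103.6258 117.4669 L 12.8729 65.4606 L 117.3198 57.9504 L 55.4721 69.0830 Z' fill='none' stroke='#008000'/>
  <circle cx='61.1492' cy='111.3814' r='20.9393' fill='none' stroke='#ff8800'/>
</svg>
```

G21
G90
G00 X19.6158 Y149.9155
M4 S475
G1 X39.4708 Y149.9155 F2185
G1 X39.4708 Y73.0056
G1 X19.6158 Y73.0056
G1 X19.6158 Y149.9155
G00 X81.7781 Y144.4929
M4 S798
G1 X103.9189 Y144.4929 F1116
G1 X103.9189 Y104.8989
G1 X81.7781 Y104.8989
G1 X81.7781 Y144.4929
G00 X103.6258 Y46.6945
M4 S798
G1 X12.8729 Y98.7008 F1116
G1 X117.3198 Y106.2110
G1 X55.4721 Y95.0784
G1 X103.6258 Y46.6945
G00 X82.0885 Y52.7800
M4 S202
G1 X78.0894 Y65.0878 F3883
G1 X67.6198 Y72.6945
G1 X54.6786 Y72.6945
G1 X44.2090 Y65.0878
G1 X40.2099 Y52.7800
G1 X44.2090 Y40.4722
G1 X54.6786 Y32.8655
G1 X67.6198 Y32.8655
G1 X78.0894 Y40.4722
G1 X82.0885 Y52.7800
M5
G00 X0.0000 Y0.0000

Since the viewBox matches the mm dimensions, user units are millimetres directly. The only transform is the Y-flip y_m = 164.1614 − y_svg.

Shape 1 is a rectangle drawn with `<rect>`. Its stroke #ff0000 means score at S475, F2185. After flipping Y the toolpath is (19.6158,149.9155) → (39.4708,149.9155) → (39.4708,73.0056) → (19.6158,73.0056) → (19.6158,149.9155), returning to the start.

Shape 2 is a rectangle drawn with `<path>`. Its stroke #008000 means cut at S798, F1116. After flipping Y the toolpath is (81.7781,144.4929) → (103.9189,144.4929) → (103.9189,104.8989) → (81.7781,104.8989) → (81.7781,144.4929), returning to the start.

Shape 3 is a closed polygon drawn with `<path>`. Its stroke #008000 means cut at S798, F1116. After flipping Y the toolpath is (103.6258,46.6945) → (12.8729,98.7008) → (117.3198,106.2110) → (55.4721,95.0784) → (103.6258,46.6945), returning to the start.

Shape 4 is a circle drawn with `<circle>`. Its stroke #ff8800 means engrave at S202, F3883. After flipping Y the toolpath is (82.0885,52.7800) → (78.0894,65.0878) → (67.6198,72.6945) → (54.6786,72.6945) → (44.2090,65.0878) → (40.2099,52.7800) → (44.2090,40.4722) → (54.6786,32.8655) → (67.6198,32.8655) → (78.0894,40.4722) → (82.0885,52.7800), returning to the start.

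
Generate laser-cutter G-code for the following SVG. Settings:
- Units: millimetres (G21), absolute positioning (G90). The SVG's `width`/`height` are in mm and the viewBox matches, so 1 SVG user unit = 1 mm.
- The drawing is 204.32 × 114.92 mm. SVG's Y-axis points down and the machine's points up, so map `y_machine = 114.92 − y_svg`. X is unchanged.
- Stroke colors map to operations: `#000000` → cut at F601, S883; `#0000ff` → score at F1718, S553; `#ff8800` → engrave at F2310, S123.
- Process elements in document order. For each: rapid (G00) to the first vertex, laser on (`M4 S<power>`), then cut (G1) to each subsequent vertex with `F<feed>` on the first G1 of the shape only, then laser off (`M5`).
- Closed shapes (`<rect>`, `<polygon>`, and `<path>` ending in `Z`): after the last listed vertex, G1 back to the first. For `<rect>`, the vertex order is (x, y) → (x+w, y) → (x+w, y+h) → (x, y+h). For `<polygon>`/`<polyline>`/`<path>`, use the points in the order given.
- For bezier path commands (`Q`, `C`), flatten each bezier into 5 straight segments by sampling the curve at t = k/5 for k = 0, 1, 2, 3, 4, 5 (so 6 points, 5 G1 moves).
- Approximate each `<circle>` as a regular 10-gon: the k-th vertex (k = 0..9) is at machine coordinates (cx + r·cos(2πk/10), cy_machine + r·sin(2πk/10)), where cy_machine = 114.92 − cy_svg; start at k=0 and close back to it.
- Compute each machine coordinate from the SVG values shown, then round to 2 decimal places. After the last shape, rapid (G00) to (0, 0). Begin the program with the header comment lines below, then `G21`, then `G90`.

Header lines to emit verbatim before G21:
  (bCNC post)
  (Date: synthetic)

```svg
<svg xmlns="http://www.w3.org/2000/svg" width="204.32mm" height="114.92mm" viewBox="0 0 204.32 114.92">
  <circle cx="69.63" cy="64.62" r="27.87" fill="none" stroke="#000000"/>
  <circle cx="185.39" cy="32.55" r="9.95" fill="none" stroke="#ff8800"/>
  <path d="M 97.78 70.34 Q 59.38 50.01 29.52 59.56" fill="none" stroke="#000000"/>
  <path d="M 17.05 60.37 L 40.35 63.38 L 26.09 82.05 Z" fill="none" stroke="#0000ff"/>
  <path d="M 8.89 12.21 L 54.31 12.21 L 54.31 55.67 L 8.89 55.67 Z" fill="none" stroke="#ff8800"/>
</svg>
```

Since the viewBox matches the mm dimensions, user units are millimetres directly. The only transform is the Y-flip y_m = 114.92 − y_svg.

Shape 1 is a circle drawn with `<circle>`. Its stroke #000000 means cut at S883, F601. After flipping Y the toolpath is (97.50,50.30) → (92.18,66.68) → (78.24,76.81) → (61.02,76.81) → (47.08,66.68) → (41.76,50.30) → (47.08,33.92) → (61.02,23.79) → (78.24,23.79) → (92.18,33.92) → (97.50,50.30), returning to the start.

Shape 2 is a circle drawn with `<circle>`. Its stroke #ff8800 means engrave at S123, F2310. After flipping Y the toolpath is (195.34,82.37) → (193.44,88.22) → (188.46,91.83) → (182.32,91.83) → (177.34,88.22) → (175.44,82.37) → (177.34,76.52) → (182.32,72.91) → (188.46,72.91) → (193.44,76.52) → (195.34,82.37), returning to the start.

Shape 3 is a quadratic bezier drawn with `<path>`. Its stroke #000000 means cut at S883, F601. After flipping Y the toolpath is (97.78,44.58) → (82.76,51.52) → (68.43,56.06) → (54.77,58.22) → (41.81,57.98) → (29.52,55.36).

Shape 4 is a regular polygon drawn with `<path>`. Its stroke #0000ff means score at S553, F1718. After flipping Y the toolpath is (17.05,54.55) → (40.35,51.54) → (26.09,32.87) → (17.05,54.55), returning to the start.

Shape 5 is a rectangle drawn with `<path>`. Its stroke #ff8800 means engrave at S123, F2310. After flipping Y the toolpath is (8.89,102.71) → (54.31,102.71) → (54.31,59.25) → (8.89,59.25) → (8.89,102.71), returning to the start.

(bCNC post)
(Date: synthetic)
G21
G90
G00 X97.50 Y50.30
M4 S883
G1 X92.18 Y66.68 F601
G1 X78.24 Y76.81
G1 X61.02 Y76.81
G1 X47.08 Y66.68
G1 X41.76 Y50.30
G1 X47.08 Y33.92
G1 X61.02 Y23.79
G1 X78.24 Y23.79
G1 X92.18 Y33.92
G1 X97.50 Y50.30
M5
G00 X195.34 Y82.37
M4 S123
G1 X193.44 Y88.22 F2310
G1 X188.46 Y91.83
G1 X182.32 Y91.83
G1 X177.34 Y88.22
G1 X175.44 Y82.37
G1 X177.34 Y76.52
G1 X182.32 Y72.91
G1 X188.46 Y72.91
G1 X193.44 Y76.52
G1 X195.34 Y82.37
M5
G00 X97.78 Y44.58
M4 S883
G1 X82.76 Y51.52 F601
G1 X68.43 Y56.06
G1 X54.77 Y58.22
G1 X41.81 Y57.98
G1 X29.52 Y55.36
M5
G00 X17.05 Y54.55
M4 S553
G1 X40.35 Y51.54 F1718
G1 X26.09 Y32.87
G1 X17.05 Y54.55
M5
G00 X8.89 Y102.71
M4 S123
G1 X54.31 Y102.71 F2310
G1 X54.31 Y59.25
G1 X8.89 Y59.25
G1 X8.89 Y102.71
M5
G00 X0.00 Y0.00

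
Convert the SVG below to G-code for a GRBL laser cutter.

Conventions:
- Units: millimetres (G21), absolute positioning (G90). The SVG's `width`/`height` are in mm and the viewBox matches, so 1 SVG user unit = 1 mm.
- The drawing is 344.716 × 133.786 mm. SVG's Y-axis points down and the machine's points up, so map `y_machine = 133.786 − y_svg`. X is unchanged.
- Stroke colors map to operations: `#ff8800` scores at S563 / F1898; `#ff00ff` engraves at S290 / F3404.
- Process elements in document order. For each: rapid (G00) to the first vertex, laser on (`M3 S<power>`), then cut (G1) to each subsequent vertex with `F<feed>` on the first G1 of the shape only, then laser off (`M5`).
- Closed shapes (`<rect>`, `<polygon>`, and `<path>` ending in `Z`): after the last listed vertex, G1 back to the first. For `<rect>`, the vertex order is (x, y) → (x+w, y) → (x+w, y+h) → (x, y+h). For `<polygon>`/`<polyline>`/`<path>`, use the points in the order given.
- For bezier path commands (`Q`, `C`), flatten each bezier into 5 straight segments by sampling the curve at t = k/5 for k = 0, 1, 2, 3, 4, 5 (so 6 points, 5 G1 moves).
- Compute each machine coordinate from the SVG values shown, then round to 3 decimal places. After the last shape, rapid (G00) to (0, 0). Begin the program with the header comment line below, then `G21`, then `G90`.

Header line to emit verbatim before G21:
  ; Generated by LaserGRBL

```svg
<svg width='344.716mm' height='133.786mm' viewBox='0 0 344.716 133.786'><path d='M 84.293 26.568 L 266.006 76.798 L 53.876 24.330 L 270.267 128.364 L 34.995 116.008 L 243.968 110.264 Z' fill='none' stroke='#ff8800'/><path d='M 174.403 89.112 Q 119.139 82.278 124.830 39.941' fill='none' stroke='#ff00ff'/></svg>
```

; Generated by LaserGRBL
G21
G90
G00 X84.293 Y107.218
M3 S563
G1 X266.006 Y56.988 F1898
G1 X53.876 Y109.456
G1 X270.267 Y5.422
G1 X34.995 Y17.778
G1 X243.968 Y23.522
G1 X84.293 Y107.218
M5
G00 X174.403 Y44.674
M3 S290
G1 X154.736 Y48.828 F3404
G1 X139.945 Y55.822
G1 X130.030 Y65.656
G1 X124.992 Y78.330
G1 X124.830 Y93.845
M5
G00 X0.000 Y0.000

viewBox `0 0 344.716 133.786` with mm width/height → 1 unit = 1 mm. Flip: y_m = 133.786 − y_svg.

**Shape 1** — `<path>` closed polygon, stroke `#ff8800` → score (S563, F1898). Machine vertices: (84.293,107.218) → (266.006,56.988) → (53.876,109.456) → (270.267,5.422) → (34.995,17.778) → (243.968,23.522) → (84.293,107.218). Closed: final G1 returns to the first vertex.

**Shape 2** — `<path>` quadratic bezier, stroke `#ff00ff` → engrave (S290, F3404). Control points (SVG): P0=(174.403,89.112), P1=(119.139,82.278), P2=(124.830,39.941); sampled at t=k/5. Machine vertices: (174.403,44.674) → (154.736,48.828) → (139.945,55.822) → (130.030,65.656) → (124.992,78.330) → (124.830,93.845). Open path.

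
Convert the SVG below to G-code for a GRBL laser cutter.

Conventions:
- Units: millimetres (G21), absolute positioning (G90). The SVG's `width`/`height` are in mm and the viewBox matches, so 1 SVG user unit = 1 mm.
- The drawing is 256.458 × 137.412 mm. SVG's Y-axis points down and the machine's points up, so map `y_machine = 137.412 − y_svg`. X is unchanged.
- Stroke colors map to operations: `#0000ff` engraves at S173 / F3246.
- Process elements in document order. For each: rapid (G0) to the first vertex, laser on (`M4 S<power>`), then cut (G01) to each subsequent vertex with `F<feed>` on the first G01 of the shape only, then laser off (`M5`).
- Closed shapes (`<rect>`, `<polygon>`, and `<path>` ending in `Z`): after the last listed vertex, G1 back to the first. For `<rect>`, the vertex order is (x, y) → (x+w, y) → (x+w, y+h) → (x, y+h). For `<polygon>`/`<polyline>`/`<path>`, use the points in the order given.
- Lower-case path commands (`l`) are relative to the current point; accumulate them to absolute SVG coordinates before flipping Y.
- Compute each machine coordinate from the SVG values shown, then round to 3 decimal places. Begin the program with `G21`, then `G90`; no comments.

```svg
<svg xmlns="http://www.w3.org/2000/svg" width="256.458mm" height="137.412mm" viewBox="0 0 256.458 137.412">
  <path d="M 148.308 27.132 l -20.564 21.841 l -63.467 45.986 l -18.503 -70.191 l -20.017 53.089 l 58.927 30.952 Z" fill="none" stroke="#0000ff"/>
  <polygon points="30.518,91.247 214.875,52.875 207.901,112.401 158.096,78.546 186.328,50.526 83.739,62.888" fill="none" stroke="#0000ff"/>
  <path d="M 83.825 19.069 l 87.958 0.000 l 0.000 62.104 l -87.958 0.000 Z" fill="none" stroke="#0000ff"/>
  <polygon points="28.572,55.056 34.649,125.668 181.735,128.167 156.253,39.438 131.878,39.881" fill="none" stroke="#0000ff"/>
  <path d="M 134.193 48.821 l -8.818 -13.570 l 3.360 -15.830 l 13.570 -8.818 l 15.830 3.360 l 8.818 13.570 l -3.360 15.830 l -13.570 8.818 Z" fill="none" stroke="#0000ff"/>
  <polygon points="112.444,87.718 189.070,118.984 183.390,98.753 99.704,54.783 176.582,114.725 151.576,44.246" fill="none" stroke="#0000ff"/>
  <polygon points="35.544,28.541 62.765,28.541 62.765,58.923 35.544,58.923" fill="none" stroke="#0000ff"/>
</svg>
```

Since the viewBox matches the mm dimensions, user units are millimetres directly. The only transform is the Y-flip y_m = 137.412 − y_svg.

Shape 1 is a closed polygon drawn with `<path>`. Its stroke #0000ff means engrave at S173, F3246. After flipping Y the toolpath is (148.308,110.280) → (127.744,88.439) → (64.277,42.453) → (45.774,112.644) → (25.757,59.555) → (84.684,28.603) → (148.308,110.280), returning to the start.

Shape 2 is a closed polygon drawn with `<polygon>`. Its stroke #0000ff means engrave at S173, F3246. After flipping Y the toolpath is (30.518,46.165) → (214.875,84.537) → (207.901,25.011) → (158.096,58.866) → (186.328,86.886) → (83.739,74.524) → (30.518,46.165), returning to the start.

Shape 3 is a rectangle drawn with `<path>`. Its stroke #0000ff means engrave at S173, F3246. After flipping Y the toolpath is (83.825,118.343) → (171.783,118.343) → (171.783,56.239) → (83.825,56.239) → (83.825,118.343), returning to the start.

Shape 4 is a closed polygon drawn with `<polygon>`. Its stroke #0000ff means engrave at S173, F3246. After flipping Y the toolpath is (28.572,82.356) → (34.649,11.744) → (181.735,9.245) → (156.253,97.974) → (131.878,97.531) → (28.572,82.356), returning to the start.

Shape 5 is a regular polygon drawn with `<path>`. Its stroke #0000ff means engrave at S173, F3246. After flipping Y the toolpath is (134.193,88.591) → (125.375,102.161) → (128.735,117.991) → (142.305,126.809) → (158.135,123.449) → (166.953,109.879) → (163.593,94.049) → (150.023,85.231) → (134.193,88.591), returning to the start.

Shape 6 is a closed polygon drawn with `<polygon>`. Its stroke #0000ff means engrave at S173, F3246. After flipping Y the toolpath is (112.444,49.694) → (189.070,18.428) → (183.390,38.659) → (99.704,82.629) → (176.582,22.687) → (151.576,93.166) → (112.444,49.694), returning to the start.

Shape 7 is a rectangle drawn with `<polygon>`. Its stroke #0000ff means engrave at S173, F3246. After flipping Y the toolpath is (35.544,108.871) → (62.765,108.871) → (62.765,78.489) → (35.544,78.489) → (35.544,108.871), returning to the start.

G21
G90
G0 X148.308 Y110.280
M4 S173
G01 X127.744 Y88.439 F3246
G01 X64.277 Y42.453
G01 X45.774 Y112.644
G01 X25.757 Y59.555
G01 X84.684 Y28.603
G01 X148.308 Y110.280
M5
G0 X30.518 Y46.165
M4 S173
G01 X214.875 Y84.537 F3246
G01 X207.901 Y25.011
G01 X158.096 Y58.866
G01 X186.328 Y86.886
G01 X83.739 Y74.524
G01 X30.518 Y46.165
M5
G0 X83.825 Y118.343
M4 S173
G01 X171.783 Y118.343 F3246
G01 X171.783 Y56.239
G01 X83.825 Y56.239
G01 X83.825 Y118.343
M5
G0 X28.572 Y82.356
M4 S173
G01 X34.649 Y11.744 F3246
G01 X181.735 Y9.245
G01 X156.253 Y97.974
G01 X131.878 Y97.531
G01 X28.572 Y82.356
M5
G0 X134.193 Y88.591
M4 S173
G01 X125.375 Y102.161 F3246
G01 X128.735 Y117.991
G01 X142.305 Y126.809
G01 X158.135 Y123.449
G01 X166.953 Y109.879
G01 X163.593 Y94.049
G01 X150.023 Y85.231
G01 X134.193 Y88.591
M5
G0 X112.444 Y49.694
M4 S173
G01 X189.070 Y18.428 F3246
G01 X183.390 Y38.659
G01 X99.704 Y82.629
G01 X176.582 Y22.687
G01 X151.576 Y93.166
G01 X112.444 Y49.694
M5
G0 X35.544 Y108.871
M4 S173
G01 X62.765 Y108.871 F3246
G01 X62.765 Y78.489
G01 X35.544 Y78.489
G01 X35.544 Y108.871
M5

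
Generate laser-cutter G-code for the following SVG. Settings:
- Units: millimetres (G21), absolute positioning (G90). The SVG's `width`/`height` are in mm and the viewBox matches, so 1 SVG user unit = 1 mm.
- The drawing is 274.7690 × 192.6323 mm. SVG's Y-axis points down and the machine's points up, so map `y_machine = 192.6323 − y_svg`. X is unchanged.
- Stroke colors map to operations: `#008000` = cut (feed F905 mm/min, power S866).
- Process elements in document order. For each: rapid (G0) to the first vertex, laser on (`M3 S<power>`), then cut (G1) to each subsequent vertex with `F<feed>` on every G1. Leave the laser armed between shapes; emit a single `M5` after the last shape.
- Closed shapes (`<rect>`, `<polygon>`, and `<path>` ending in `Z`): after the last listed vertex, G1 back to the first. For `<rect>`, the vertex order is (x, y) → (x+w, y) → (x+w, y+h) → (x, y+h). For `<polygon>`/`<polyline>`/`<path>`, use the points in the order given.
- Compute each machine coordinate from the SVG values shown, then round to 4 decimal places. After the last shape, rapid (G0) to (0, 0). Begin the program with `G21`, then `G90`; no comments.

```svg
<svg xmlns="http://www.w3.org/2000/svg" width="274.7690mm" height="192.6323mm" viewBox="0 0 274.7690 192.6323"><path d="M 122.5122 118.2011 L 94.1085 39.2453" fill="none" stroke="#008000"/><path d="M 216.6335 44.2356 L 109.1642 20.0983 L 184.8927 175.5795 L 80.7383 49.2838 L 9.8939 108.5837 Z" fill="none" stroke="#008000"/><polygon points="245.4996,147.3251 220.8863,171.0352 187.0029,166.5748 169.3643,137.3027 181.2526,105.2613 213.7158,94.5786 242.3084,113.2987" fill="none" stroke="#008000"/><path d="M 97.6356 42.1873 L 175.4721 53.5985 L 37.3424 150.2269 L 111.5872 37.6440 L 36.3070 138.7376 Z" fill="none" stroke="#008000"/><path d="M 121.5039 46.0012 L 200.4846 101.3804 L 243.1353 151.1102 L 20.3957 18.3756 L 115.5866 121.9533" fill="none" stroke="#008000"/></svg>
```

G21
G90
G0 X122.5122 Y74.4312
M3 S866
G1 X94.1085 Y153.3870 F905
G0 X216.6335 Y148.3967
M3 S866
G1 X109.1642 Y172.5340 F905
G1 X184.8927 Y17.0528 F905
G1 X80.7383 Y143.3485 F905
G1 X9.8939 Y84.0486 F905
G1 X216.6335 Y148.3967 F905
G0 X245.4996 Y45.3072
M3 S866
G1 X220.8863 Y21.5971 F905
G1 X187.0029 Y26.0575 F905
G1 X169.3643 Y55.3296 F905
G1 X181.2526 Y87.3710 F905
G1 X213.7158 Y98.0537 F905
G1 X242.3084 Y79.3336 F905
G1 X245.4996 Y45.3072 F905
G0 X97.6356 Y150.4450
M3 S866
G1 X175.4721 Y139.0338 F905
G1 X37.3424 Y42.4054 F905
G1 X111.5872 Y154.9883 F905
G1 X36.3070 Y53.8947 F905
G1 X97.6356 Y150.4450 F905
G0 X121.5039 Y146.6311
M3 S866
G1 X200.4846 Y91.2519 F905
G1 X243.1353 Y41.5221 F905
G1 X20.3957 Y174.2567 F905
G1 X115.5866 Y70.6790 F905
M5
G0 X0.0000 Y0.0000

viewBox `0 0 274.7690 192.6323` with mm width/height → 1 unit = 1 mm. Flip: y_m = 192.6323 − y_svg.

**Shape 1** — `<path>` line segment, stroke `#008000` → cut (S866, F905). Machine vertices: (122.5122,74.4312) → (94.1085,153.3870). Open path.

**Shape 2** — `<path>` closed polygon, stroke `#008000` → cut (S866, F905). Machine vertices: (216.6335,148.3967) → (109.1642,172.5340) → (184.8927,17.0528) → (80.7383,143.3485) → (9.8939,84.0486) → (216.6335,148.3967). Closed: final G1 returns to the first vertex.

**Shape 3** — `<polygon>` regular polygon, stroke `#008000` → cut (S866, F905). Machine vertices: (245.4996,45.3072) → (220.8863,21.5971) → (187.0029,26.0575) → (169.3643,55.3296) → (181.2526,87.3710) → (213.7158,98.0537) → (242.3084,79.3336) → (245.4996,45.3072). Closed: final G1 returns to the first vertex.

**Shape 4** — `<path>` closed polygon, stroke `#008000` → cut (S866, F905). Machine vertices: (97.6356,150.4450) → (175.4721,139.0338) → (37.3424,42.4054) → (111.5872,154.9883) → (36.3070,53.8947) → (97.6356,150.4450). Closed: final G1 returns to the first vertex.

**Shape 5** — `<path>` open polyline, stroke `#008000` → cut (S866, F905). Machine vertices: (121.5039,146.6311) → (200.4846,91.2519) → (243.1353,41.5221) → (20.3957,174.2567) → (115.5866,70.6790). Open path.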